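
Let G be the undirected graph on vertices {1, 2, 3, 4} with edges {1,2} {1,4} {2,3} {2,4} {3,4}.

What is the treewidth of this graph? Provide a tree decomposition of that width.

The largest bag has 3 vertices, giving width 2; this decomposition certifies tw(G) ≤ 2. For the lower bound, the 3 vertices {1, 2, 4} are pairwise adjacent, and any tree decomposition puts a clique entirely inside one bag — forcing width ≥ 2. The upper and lower bounds meet at 2, so that is the treewidth.

Treewidth 2.
Bags: B1 = {1, 2, 4}  B2 = {2, 3, 4}
Tree: B1–B2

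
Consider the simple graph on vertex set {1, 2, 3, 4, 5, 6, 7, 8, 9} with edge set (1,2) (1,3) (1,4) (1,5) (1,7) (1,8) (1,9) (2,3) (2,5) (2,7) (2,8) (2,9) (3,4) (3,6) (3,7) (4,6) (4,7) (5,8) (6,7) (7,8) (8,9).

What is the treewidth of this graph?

A width-3 tree decomposition is:
Bags: B1 = {1, 3, 4, 7}  B2 = {1, 2, 3, 7}  B3 = {3, 4, 6, 7}  B4 = {1, 2, 7, 8}  B5 = {1, 2, 8, 9}  B6 = {1, 2, 5, 8}
Tree: B1–B2, B1–B3, B2–B4, B4–B5, B4–B6
Each bag holds 4 vertices, so the decomposition has width 3, which upper-bounds the treewidth. Conversely, {1, 2, 8, 9} is a clique of size 4, and the vertices of any clique must share a bag in every tree decomposition; so some bag has ≥ 4 vertices and tw(G) ≥ 3. Hence tw(G) = 3 exactly.

3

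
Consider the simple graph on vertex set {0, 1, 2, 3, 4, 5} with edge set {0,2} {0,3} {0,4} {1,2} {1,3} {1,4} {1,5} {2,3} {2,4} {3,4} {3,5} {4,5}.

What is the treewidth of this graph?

3

A width-3 tree decomposition is:
Bags: B1 = {1, 2, 3, 4}  B2 = {1, 3, 4, 5}  B3 = {0, 2, 3, 4}
Tree: B1–B2, B1–B3
Every bag has size at most 4, so the width is 4 − 1 = 3 and tw(G) ≤ 3. For the lower bound, the 4 vertices {0, 2, 3, 4} are pairwise adjacent, and any tree decomposition puts a clique entirely inside one bag — forcing width ≥ 3. Hence tw(G) = 3 exactly.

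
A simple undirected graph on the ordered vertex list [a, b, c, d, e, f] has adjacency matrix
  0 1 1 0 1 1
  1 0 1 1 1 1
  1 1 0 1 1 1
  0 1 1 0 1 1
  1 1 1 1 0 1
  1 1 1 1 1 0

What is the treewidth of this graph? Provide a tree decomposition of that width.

Treewidth 4.
One such decomposition:
Bags: B1 = {b, c, d, e, f}  B2 = {a, b, c, e, f}
Tree: B1–B2

Each bag holds 5 vertices, so the decomposition has width 4, which upper-bounds the treewidth. On the other hand G contains the 5-clique {b, c, d, e, f}. A clique must lie in a single bag of any decomposition, so no decomposition can have width below 4. Therefore the treewidth is 4.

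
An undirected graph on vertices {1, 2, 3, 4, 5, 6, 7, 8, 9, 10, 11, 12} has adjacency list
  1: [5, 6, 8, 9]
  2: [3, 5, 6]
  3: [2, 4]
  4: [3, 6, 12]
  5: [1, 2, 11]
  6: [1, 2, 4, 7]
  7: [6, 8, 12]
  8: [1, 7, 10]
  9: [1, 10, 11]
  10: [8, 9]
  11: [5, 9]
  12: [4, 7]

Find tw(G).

3

A width-3 tree decomposition is:
Bags: B1 = {5, 9, 10, 11}  B2 = {1, 5, 9, 10}  B3 = {1, 5, 8, 10}  B4 = {1, 2, 5, 8}  B5 = {1, 2, 6, 8}  B6 = {2, 6, 7, 8}  B7 = {2, 3, 6, 7}  B8 = {3, 4, 6, 7}  B9 = {3, 4, 7, 12}
Tree: B1–B2, B2–B3, B3–B4, B4–B5, B5–B6, B6–B7, B7–B8, B8–B9
The largest bag has 4 vertices, giving width 3; this decomposition certifies tw(G) ≤ 3. For the lower bound: the 4 vertex sets {9,10,11}, {5}, {1}, {2,6,7,8} are disjoint, each induces a connected subgraph, and every pair is joined by at least one edge of G. Contracting each set to a single vertex therefore yields K_{4} as a minor, and since treewidth is minor-monotone, tw(G) ≥ tw(K_{4}) = 3. The upper and lower bounds meet at 3, so that is the treewidth.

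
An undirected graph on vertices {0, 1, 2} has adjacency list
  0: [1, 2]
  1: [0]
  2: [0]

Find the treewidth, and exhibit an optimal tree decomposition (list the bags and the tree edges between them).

Treewidth 1.
Bags: B1 = {0, 2}  B2 = {0, 1}
Tree: B1–B2

Every bag has size at most 2, so the width is 2 − 1 = 1 and tw(G) ≤ 1. Since G has at least one edge (e.g. 0–2), it is not an edgeless graph, so tw(G) ≥ 1. Hence tw(G) = 1 exactly.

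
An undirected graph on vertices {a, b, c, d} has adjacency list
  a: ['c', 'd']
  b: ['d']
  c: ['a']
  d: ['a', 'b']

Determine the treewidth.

A width-1 tree decomposition is:
Bags: B1 = {a, d}  B2 = {a, c}  B3 = {b, d}
Tree: B1–B2, B1–B3
Every bag has size at most 2, so the width is 2 − 1 = 1 and tw(G) ≤ 1. Any graph with an edge has treewidth ≥ 1, and G has the edge a–d. Combining the bounds, tw(G) = 1.

1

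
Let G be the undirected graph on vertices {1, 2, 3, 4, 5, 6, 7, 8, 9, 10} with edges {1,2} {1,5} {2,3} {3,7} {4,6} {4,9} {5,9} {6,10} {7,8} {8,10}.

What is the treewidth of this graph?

A width-2 tree decomposition is:
Bags: B1 = {1, 2, 3}  B2 = {1, 3, 5}  B3 = {3, 5, 9}  B4 = {3, 4, 9}  B5 = {3, 4, 6}  B6 = {3, 6, 10}  B7 = {3, 8, 10}  B8 = {3, 7, 8}
Tree: B1–B2, B2–B3, B3–B4, B4–B5, B5–B6, B6–B7, B7–B8
The largest bag has 3 vertices, giving width 2; this decomposition certifies tw(G) ≤ 2. The edges 3–2–1–5–9–4–6–10–8–7–3 form a cycle, so G is not a tree and its treewidth is at least 2. Hence tw(G) = 2 exactly.

2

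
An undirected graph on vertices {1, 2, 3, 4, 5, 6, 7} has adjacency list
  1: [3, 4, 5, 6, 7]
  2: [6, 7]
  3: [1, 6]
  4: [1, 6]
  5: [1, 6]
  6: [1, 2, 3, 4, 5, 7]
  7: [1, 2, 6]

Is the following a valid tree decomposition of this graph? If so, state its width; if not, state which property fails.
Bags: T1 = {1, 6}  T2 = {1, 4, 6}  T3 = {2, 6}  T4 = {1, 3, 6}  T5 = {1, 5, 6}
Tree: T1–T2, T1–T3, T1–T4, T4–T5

A tree decomposition must satisfy three properties: every vertex lies in some bag; for every edge, both endpoints lie together in some bag; and for every vertex, the bags containing it form a connected subtree. Here vertex 7 appears in no bag, so the decomposition is invalid.

No — vertex 7 appears in no bag.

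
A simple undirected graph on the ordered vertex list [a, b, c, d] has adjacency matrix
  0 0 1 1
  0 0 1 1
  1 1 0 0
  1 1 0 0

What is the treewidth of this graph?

2

A width-2 tree decomposition is:
Bags: B1 = {a, b, c}  B2 = {a, b, d}
Tree: B1–B2
The largest bag has 3 vertices, giving width 2; this decomposition certifies tw(G) ≤ 2. The edges b–c–a–d–b form a cycle, so G is not a tree and its treewidth is at least 2. Combining the bounds, tw(G) = 2.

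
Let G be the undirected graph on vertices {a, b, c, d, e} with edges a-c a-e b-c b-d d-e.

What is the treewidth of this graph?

2

A width-2 tree decomposition is:
Bags: B1 = {a, b, c}  B2 = {a, b, d}  B3 = {a, d, e}
Tree: B1–B2, B2–B3
Each bag holds 3 vertices, so the decomposition has width 2, which upper-bounds the treewidth. Since a–c–b–d–e–a is a cycle in G, G is not acyclic. Forests are exactly the graphs of treewidth ≤ 1, so tw(G) ≥ 2. Combining the bounds, tw(G) = 2.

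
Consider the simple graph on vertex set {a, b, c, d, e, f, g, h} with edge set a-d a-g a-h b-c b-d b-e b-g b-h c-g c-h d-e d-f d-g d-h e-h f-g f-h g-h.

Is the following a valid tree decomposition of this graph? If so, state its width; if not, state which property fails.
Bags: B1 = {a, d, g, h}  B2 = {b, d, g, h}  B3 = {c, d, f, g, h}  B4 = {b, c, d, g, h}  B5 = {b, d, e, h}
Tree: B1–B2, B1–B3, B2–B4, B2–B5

A tree decomposition must satisfy three properties: every vertex lies in some bag; for every edge, both endpoints lie together in some bag; and for every vertex, the bags containing it form a connected subtree. Here bags containing vertex c are not connected in the tree, so the decomposition is invalid.

No — bags containing vertex c are not connected in the tree.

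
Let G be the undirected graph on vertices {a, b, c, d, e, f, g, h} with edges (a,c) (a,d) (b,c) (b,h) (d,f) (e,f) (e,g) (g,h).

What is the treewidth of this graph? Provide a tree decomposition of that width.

Treewidth 2.
One such decomposition:
Bags: B1 = {a, c, d}  B2 = {b, c, d}  B3 = {b, d, h}  B4 = {d, g, h}  B5 = {d, e, g}  B6 = {d, e, f}
Tree: B1–B2, B2–B3, B3–B4, B4–B5, B5–B6

Each bag holds 3 vertices, so the decomposition has width 2, which upper-bounds the treewidth. For the lower bound, G contains the cycle d–a–c–b–h–g–e–f–d, so G is not a forest; only forests have treewidth ≤ 1, hence tw(G) ≥ 2. Combining the bounds, tw(G) = 2.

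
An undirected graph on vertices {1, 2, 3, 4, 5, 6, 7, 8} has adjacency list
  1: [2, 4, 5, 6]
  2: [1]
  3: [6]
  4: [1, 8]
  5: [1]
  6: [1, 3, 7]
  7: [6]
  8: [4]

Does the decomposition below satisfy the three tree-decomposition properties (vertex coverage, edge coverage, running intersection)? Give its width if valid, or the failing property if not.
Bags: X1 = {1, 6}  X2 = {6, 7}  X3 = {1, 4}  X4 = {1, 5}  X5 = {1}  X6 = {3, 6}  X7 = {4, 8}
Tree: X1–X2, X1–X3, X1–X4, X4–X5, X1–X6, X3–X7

No — vertex 2 appears in no bag.

A tree decomposition must satisfy three properties: every vertex lies in some bag; for every edge, both endpoints lie together in some bag; and for every vertex, the bags containing it form a connected subtree. Here vertex 2 appears in no bag, so the decomposition is invalid.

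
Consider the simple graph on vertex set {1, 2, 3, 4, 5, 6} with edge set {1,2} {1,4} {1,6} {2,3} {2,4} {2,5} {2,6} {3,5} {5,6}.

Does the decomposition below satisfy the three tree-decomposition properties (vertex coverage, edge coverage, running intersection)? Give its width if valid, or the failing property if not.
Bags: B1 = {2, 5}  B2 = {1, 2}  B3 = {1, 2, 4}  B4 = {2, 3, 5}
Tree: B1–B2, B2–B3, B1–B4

A tree decomposition must satisfy three properties: every vertex lies in some bag; for every edge, both endpoints lie together in some bag; and for every vertex, the bags containing it form a connected subtree. Here vertex 6 appears in no bag, so the decomposition is invalid.

No — vertex 6 appears in no bag.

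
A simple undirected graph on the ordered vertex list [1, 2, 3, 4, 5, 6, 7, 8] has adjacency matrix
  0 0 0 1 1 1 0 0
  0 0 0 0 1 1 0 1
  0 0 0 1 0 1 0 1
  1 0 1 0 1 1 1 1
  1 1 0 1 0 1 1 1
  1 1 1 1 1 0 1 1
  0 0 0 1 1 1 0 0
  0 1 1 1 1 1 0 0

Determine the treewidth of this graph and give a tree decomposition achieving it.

Treewidth 3.
One such decomposition:
Bags: B1 = {1, 4, 5, 6}  B2 = {4, 5, 6, 7}  B3 = {4, 5, 6, 8}  B4 = {3, 4, 6, 8}  B5 = {2, 5, 6, 8}
Tree: B1–B2, B2–B3, B3–B4, B3–B5

Each bag holds 4 vertices, so the decomposition has width 3, which upper-bounds the treewidth. For the lower bound, the 4 vertices {2, 5, 6, 8} are pairwise adjacent, and any tree decomposition puts a clique entirely inside one bag — forcing width ≥ 3. Therefore the treewidth is 3.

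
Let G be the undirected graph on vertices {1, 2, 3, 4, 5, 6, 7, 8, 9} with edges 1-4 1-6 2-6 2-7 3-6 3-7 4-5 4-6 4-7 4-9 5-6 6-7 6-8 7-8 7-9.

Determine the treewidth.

A width-2 tree decomposition is:
Bags: B1 = {4, 6, 7}  B2 = {4, 7, 9}  B3 = {6, 7, 8}  B4 = {1, 4, 6}  B5 = {4, 5, 6}  B6 = {2, 6, 7}  B7 = {3, 6, 7}
Tree: B1–B2, B1–B3, B1–B4, B4–B5, B1–B6, B3–B7
Each bag holds 3 vertices, so the decomposition has width 2, which upper-bounds the treewidth. For the lower bound, the 3 vertices {4, 7, 9} are pairwise adjacent, and any tree decomposition puts a clique entirely inside one bag — forcing width ≥ 2. Hence tw(G) = 2 exactly.

2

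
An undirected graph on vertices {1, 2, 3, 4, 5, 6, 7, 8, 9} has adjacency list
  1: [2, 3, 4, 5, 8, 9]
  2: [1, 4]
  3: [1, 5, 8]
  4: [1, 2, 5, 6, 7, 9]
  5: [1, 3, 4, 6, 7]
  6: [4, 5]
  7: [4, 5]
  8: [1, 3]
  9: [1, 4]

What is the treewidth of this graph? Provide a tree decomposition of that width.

Treewidth 2.
One such decomposition:
Bags: B1 = {1, 4, 5}  B2 = {1, 4, 9}  B3 = {4, 5, 7}  B4 = {1, 3, 5}  B5 = {1, 2, 4}  B6 = {1, 3, 8}  B7 = {4, 5, 6}
Tree: B1–B2, B1–B3, B1–B4, B2–B5, B4–B6, B3–B7

Every bag has size at most 3, so the width is 3 − 1 = 2 and tw(G) ≤ 2. For the lower bound, the 3 vertices {1, 3, 8} are pairwise adjacent, and any tree decomposition puts a clique entirely inside one bag — forcing width ≥ 2. Combining the bounds, tw(G) = 2.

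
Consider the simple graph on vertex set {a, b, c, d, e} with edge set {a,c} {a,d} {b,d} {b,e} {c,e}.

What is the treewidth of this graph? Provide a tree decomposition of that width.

The largest bag has 3 vertices, giving width 2; this decomposition certifies tw(G) ≤ 2. For the lower bound, G contains the cycle e–c–a–d–b–e, so G is not a forest; only forests have treewidth ≤ 1, hence tw(G) ≥ 2. The upper and lower bounds meet at 2, so that is the treewidth.

Treewidth 2.
One such decomposition:
Bags: B1 = {a, c, e}  B2 = {a, d, e}  B3 = {b, d, e}
Tree: B1–B2, B2–B3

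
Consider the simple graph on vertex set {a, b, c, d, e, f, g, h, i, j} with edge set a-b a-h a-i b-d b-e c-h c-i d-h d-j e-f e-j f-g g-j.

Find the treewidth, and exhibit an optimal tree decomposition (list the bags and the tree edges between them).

Each bag holds 3 vertices, so the decomposition has width 2, which upper-bounds the treewidth. For the lower bound, G contains the cycle c–i–a–h–c, so G is not a forest; only forests have treewidth ≤ 1, hence tw(G) ≥ 2. The upper and lower bounds meet at 2, so that is the treewidth.

Treewidth 2.
Bags: B1 = {c, h, i}  B2 = {a, h, i}  B3 = {a, d, h}  B4 = {a, b, d}  B5 = {b, d, j}  B6 = {b, e, j}  B7 = {e, g, j}  B8 = {e, f, g}
Tree: B1–B2, B2–B3, B3–B4, B4–B5, B5–B6, B6–B7, B7–B8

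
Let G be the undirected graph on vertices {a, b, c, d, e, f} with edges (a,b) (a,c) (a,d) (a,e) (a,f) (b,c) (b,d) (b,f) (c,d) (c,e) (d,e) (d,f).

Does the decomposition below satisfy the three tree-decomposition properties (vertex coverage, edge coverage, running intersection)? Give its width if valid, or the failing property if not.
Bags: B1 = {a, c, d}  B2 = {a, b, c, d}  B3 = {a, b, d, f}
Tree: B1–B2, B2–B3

A tree decomposition must satisfy three properties: every vertex lies in some bag; for every edge, both endpoints lie together in some bag; and for every vertex, the bags containing it form a connected subtree. Here vertex e appears in no bag, so the decomposition is invalid.

No — vertex e appears in no bag.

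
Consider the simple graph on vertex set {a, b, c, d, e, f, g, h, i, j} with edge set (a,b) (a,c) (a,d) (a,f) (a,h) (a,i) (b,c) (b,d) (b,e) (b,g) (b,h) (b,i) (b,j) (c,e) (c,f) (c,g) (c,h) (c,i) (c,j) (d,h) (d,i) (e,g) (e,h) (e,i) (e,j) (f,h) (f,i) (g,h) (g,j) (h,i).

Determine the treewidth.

4

A width-4 tree decomposition is:
Bags: B1 = {b, c, e, h, i}  B2 = {b, c, e, g, h}  B3 = {a, b, c, h, i}  B4 = {a, c, f, h, i}  B5 = {b, c, e, g, j}  B6 = {a, b, d, h, i}
Tree: B1–B2, B1–B3, B3–B4, B2–B5, B3–B6
The largest bag has 5 vertices, giving width 4; this decomposition certifies tw(G) ≤ 4. For the lower bound, the 5 vertices {b, c, e, g, j} are pairwise adjacent, and any tree decomposition puts a clique entirely inside one bag — forcing width ≥ 4. Hence tw(G) = 4 exactly.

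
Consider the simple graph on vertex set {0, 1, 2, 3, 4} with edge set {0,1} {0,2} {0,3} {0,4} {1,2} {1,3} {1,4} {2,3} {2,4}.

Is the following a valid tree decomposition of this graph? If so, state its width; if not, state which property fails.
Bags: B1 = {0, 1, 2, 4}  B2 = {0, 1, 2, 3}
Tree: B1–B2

Vertex coverage: the bags together contain {0, 1, 2, 3, 4}, the full vertex set. Edge coverage: each edge of G has both endpoints in at least one bag. Running intersection: for every vertex, the bags containing it form a connected subtree. All three properties hold, so this is a valid tree decomposition of width max|bag| − 1 = 3, and hence tw(G) ≤ 3.

Yes; width 3.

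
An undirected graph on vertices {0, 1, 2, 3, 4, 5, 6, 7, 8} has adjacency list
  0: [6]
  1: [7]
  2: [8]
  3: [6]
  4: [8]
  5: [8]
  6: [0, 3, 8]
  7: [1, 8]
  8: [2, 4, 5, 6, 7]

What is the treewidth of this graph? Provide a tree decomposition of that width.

Every bag has size at most 2, so the width is 2 − 1 = 1 and tw(G) ≤ 1. G has an edge, so its treewidth is at least 1. Therefore the treewidth is 1.

Treewidth 1.
One optimal decomposition is:
Bags: B1 = {7, 8}  B2 = {2, 8}  B3 = {6, 8}  B4 = {1, 7}  B5 = {4, 8}  B6 = {3, 6}  B7 = {5, 8}  B8 = {0, 6}
Tree: B1–B2, B1–B3, B1–B4, B2–B5, B3–B6, B1–B7, B3–B8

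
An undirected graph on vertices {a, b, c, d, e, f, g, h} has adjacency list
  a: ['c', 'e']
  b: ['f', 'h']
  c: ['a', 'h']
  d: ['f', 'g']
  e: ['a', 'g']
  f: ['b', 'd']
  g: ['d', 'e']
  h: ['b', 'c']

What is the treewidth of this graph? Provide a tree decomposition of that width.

Treewidth 2.
Bags: B1 = {a, c, e}  B2 = {c, e, g}  B3 = {c, d, g}  B4 = {c, d, f}  B5 = {b, c, f}  B6 = {b, c, h}
Tree: B1–B2, B2–B3, B3–B4, B4–B5, B5–B6

Each bag holds 3 vertices, so the decomposition has width 2, which upper-bounds the treewidth. The edges c–a–e–g–d–f–b–h–c form a cycle, so G is not a tree and its treewidth is at least 2. The upper and lower bounds meet at 2, so that is the treewidth.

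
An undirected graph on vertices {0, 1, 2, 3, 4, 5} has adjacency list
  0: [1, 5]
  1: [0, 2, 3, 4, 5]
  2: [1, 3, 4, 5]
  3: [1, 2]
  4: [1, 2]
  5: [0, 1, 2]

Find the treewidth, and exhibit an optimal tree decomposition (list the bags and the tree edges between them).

Each bag holds 3 vertices, so the decomposition has width 2, which upper-bounds the treewidth. Conversely, {0, 1, 5} is a clique of size 3, and the vertices of any clique must share a bag in every tree decomposition; so some bag has ≥ 3 vertices and tw(G) ≥ 2. Hence tw(G) = 2 exactly.

Treewidth 2.
One such decomposition:
Bags: B1 = {1, 2, 3}  B2 = {1, 2, 5}  B3 = {0, 1, 5}  B4 = {1, 2, 4}
Tree: B1–B2, B2–B3, B1–B4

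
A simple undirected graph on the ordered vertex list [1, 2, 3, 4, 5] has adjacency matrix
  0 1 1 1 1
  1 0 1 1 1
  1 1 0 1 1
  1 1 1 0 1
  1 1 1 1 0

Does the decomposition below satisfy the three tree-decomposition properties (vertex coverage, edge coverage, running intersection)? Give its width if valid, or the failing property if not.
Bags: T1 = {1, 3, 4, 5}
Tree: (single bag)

No — vertex 2 appears in no bag.

A tree decomposition must satisfy three properties: every vertex lies in some bag; for every edge, both endpoints lie together in some bag; and for every vertex, the bags containing it form a connected subtree. Here vertex 2 appears in no bag, so the decomposition is invalid.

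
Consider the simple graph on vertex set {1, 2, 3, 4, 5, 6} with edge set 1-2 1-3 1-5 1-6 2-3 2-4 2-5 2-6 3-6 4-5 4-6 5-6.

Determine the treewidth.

3

A width-3 tree decomposition is:
Bags: B1 = {1, 2, 3, 6}  B2 = {1, 2, 5, 6}  B3 = {2, 4, 5, 6}
Tree: B1–B2, B2–B3
Every bag has size at most 4, so the width is 4 − 1 = 3 and tw(G) ≤ 3. On the other hand G contains the 4-clique {1, 2, 3, 6}. A clique must lie in a single bag of any decomposition, so no decomposition can have width below 3. The upper and lower bounds meet at 3, so that is the treewidth.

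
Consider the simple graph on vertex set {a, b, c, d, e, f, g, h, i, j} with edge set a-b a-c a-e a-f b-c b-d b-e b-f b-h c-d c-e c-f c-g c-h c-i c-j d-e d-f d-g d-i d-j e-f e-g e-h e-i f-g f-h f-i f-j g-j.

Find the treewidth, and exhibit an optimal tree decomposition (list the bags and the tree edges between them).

Treewidth 4.
One such decomposition:
Bags: B1 = {c, d, e, f, i}  B2 = {b, c, d, e, f}  B3 = {a, b, c, e, f}  B4 = {c, d, e, f, g}  B5 = {b, c, e, f, h}  B6 = {c, d, f, g, j}
Tree: B1–B2, B2–B3, B2–B4, B2–B5, B4–B6

Each bag holds 5 vertices, so the decomposition has width 4, which upper-bounds the treewidth. For the lower bound, the 5 vertices {c, d, f, g, j} are pairwise adjacent, and any tree decomposition puts a clique entirely inside one bag — forcing width ≥ 4. Therefore the treewidth is 4.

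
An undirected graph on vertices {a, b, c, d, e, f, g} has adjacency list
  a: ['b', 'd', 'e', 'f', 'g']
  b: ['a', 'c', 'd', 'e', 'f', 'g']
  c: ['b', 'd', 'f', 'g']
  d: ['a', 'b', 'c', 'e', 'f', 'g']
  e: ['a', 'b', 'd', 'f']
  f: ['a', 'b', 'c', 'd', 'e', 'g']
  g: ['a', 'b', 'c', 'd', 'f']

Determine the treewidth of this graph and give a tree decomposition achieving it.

Treewidth 4.
One optimal decomposition is:
Bags: B1 = {a, b, d, e, f}  B2 = {a, b, d, f, g}  B3 = {b, c, d, f, g}
Tree: B1–B2, B2–B3

The largest bag has 5 vertices, giving width 4; this decomposition certifies tw(G) ≤ 4. For the lower bound, the 5 vertices {b, c, d, f, g} are pairwise adjacent, and any tree decomposition puts a clique entirely inside one bag — forcing width ≥ 4. The upper and lower bounds meet at 4, so that is the treewidth.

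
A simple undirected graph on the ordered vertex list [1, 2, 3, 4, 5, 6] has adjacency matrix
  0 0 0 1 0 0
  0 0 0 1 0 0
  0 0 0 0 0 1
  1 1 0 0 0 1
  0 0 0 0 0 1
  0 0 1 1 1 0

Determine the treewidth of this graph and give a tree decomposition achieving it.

Every bag has size at most 2, so the width is 2 − 1 = 1 and tw(G) ≤ 1. Any graph with an edge has treewidth ≥ 1, and G has the edge 6–4. Therefore the treewidth is 1.

Treewidth 1.
Bags: B1 = {4, 6}  B2 = {3, 6}  B3 = {1, 4}  B4 = {5, 6}  B5 = {2, 4}
Tree: B1–B2, B1–B3, B2–B4, B3–B5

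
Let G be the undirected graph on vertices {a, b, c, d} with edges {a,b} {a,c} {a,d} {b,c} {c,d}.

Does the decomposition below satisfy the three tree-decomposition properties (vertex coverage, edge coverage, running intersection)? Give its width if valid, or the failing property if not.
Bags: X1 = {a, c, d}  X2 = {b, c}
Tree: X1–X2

A tree decomposition must satisfy three properties: every vertex lies in some bag; for every edge, both endpoints lie together in some bag; and for every vertex, the bags containing it form a connected subtree. Here edge (a,b) lies in no bag, so the decomposition is invalid.

No — edge (a,b) lies in no bag.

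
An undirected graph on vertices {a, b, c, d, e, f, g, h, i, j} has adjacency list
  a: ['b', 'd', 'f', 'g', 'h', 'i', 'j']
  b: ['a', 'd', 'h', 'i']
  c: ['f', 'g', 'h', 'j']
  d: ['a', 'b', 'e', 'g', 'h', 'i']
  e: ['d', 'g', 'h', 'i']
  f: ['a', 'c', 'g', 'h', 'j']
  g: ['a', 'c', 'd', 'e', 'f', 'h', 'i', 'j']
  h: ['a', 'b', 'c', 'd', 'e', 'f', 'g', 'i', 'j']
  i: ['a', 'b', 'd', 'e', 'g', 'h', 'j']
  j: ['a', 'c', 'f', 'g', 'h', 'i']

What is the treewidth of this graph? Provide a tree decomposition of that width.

The largest bag has 5 vertices, giving width 4; this decomposition certifies tw(G) ≤ 4. On the other hand G contains the 5-clique {c, f, g, h, j}. A clique must lie in a single bag of any decomposition, so no decomposition can have width below 4. Therefore the treewidth is 4.

Treewidth 4.
One such decomposition:
Bags: B1 = {a, d, g, h, i}  B2 = {d, e, g, h, i}  B3 = {a, g, h, i, j}  B4 = {a, f, g, h, j}  B5 = {c, f, g, h, j}  B6 = {a, b, d, h, i}
Tree: B1–B2, B1–B3, B3–B4, B4–B5, B1–B6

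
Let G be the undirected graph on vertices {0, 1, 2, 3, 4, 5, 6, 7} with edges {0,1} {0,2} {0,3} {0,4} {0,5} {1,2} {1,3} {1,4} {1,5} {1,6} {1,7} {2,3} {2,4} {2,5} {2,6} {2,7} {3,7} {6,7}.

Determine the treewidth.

3

A width-3 tree decomposition is:
Bags: B1 = {0, 1, 2, 5}  B2 = {0, 1, 2, 3}  B3 = {1, 2, 3, 7}  B4 = {0, 1, 2, 4}  B5 = {1, 2, 6, 7}
Tree: B1–B2, B2–B3, B2–B4, B3–B5
The largest bag has 4 vertices, giving width 3; this decomposition certifies tw(G) ≤ 3. Conversely, {0, 1, 2, 3} is a clique of size 4, and the vertices of any clique must share a bag in every tree decomposition; so some bag has ≥ 4 vertices and tw(G) ≥ 3. Therefore the treewidth is 3.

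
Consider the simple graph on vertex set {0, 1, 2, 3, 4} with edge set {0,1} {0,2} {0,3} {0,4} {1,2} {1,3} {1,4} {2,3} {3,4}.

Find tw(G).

3

A width-3 tree decomposition is:
Bags: B1 = {0, 1, 3, 4}  B2 = {0, 1, 2, 3}
Tree: B1–B2
Each bag holds 4 vertices, so the decomposition has width 3, which upper-bounds the treewidth. On the other hand G contains the 4-clique {0, 1, 2, 3}. A clique must lie in a single bag of any decomposition, so no decomposition can have width below 3. Therefore the treewidth is 3.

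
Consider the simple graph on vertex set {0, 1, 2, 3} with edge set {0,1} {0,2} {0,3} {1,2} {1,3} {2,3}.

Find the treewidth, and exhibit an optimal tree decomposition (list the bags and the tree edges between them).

With just one bag of size 4, the width is 4 − 1 = 3, so tw(G) ≤ 3. On the other hand G contains the 4-clique {0, 1, 2, 3}. A clique must lie in a single bag of any decomposition, so no decomposition can have width below 3. Therefore the treewidth is 3.

Treewidth 3.
One optimal decomposition is:
Bags: B1 = {0, 1, 2, 3}
Tree: (single bag)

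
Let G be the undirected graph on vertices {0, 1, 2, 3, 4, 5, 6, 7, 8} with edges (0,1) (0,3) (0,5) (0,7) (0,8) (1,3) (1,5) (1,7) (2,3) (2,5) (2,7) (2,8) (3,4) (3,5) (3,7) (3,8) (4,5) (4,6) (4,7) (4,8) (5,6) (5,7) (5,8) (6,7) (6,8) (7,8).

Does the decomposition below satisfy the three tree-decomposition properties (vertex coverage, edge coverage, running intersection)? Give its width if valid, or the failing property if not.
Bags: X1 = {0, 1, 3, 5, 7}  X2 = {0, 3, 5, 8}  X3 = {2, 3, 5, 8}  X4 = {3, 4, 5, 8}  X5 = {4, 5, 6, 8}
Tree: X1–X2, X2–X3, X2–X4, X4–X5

No — edge (7,8) lies in no bag.

A tree decomposition must satisfy three properties: every vertex lies in some bag; for every edge, both endpoints lie together in some bag; and for every vertex, the bags containing it form a connected subtree. Here edge (7,8) lies in no bag, so the decomposition is invalid.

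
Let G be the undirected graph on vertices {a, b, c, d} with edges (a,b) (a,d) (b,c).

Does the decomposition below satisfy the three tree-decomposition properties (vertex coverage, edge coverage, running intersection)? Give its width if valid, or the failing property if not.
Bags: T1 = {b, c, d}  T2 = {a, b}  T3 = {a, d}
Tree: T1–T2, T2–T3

A tree decomposition must satisfy three properties: every vertex lies in some bag; for every edge, both endpoints lie together in some bag; and for every vertex, the bags containing it form a connected subtree. Here bags containing vertex d are not connected in the tree, so the decomposition is invalid.

No — bags containing vertex d are not connected in the tree.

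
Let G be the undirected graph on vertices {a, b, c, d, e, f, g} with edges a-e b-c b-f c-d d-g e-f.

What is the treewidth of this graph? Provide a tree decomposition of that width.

Every bag has size at most 2, so the width is 2 − 1 = 1 and tw(G) ≤ 1. Since G has at least one edge (e.g. g–d), it is not an edgeless graph, so tw(G) ≥ 1. Hence tw(G) = 1 exactly.

Treewidth 1.
One such decomposition:
Bags: B1 = {d, g}  B2 = {c, d}  B3 = {b, c}  B4 = {b, f}  B5 = {e, f}  B6 = {a, e}
Tree: B1–B2, B2–B3, B3–B4, B4–B5, B5–B6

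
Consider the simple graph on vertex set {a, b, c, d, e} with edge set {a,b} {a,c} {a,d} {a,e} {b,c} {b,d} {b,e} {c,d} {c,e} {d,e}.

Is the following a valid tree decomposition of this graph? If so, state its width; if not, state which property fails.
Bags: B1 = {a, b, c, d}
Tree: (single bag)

No — vertex e appears in no bag.

A tree decomposition must satisfy three properties: every vertex lies in some bag; for every edge, both endpoints lie together in some bag; and for every vertex, the bags containing it form a connected subtree. Here vertex e appears in no bag, so the decomposition is invalid.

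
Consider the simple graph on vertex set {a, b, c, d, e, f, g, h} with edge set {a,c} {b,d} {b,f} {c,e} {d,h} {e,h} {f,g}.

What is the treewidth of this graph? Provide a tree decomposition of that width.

Every bag has size at most 2, so the width is 2 − 1 = 1 and tw(G) ≤ 1. G has an edge, so its treewidth is at least 1. Combining the bounds, tw(G) = 1.

Treewidth 1.
One such decomposition:
Bags: B1 = {a, c}  B2 = {c, e}  B3 = {e, h}  B4 = {d, h}  B5 = {b, d}  B6 = {b, f}  B7 = {f, g}
Tree: B1–B2, B2–B3, B3–B4, B4–B5, B5–B6, B6–B7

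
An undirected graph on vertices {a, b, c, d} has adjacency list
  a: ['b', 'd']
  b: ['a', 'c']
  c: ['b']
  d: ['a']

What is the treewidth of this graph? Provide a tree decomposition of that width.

Treewidth 1.
One optimal decomposition is:
Bags: B1 = {b, c}  B2 = {a, b}  B3 = {a, d}
Tree: B1–B2, B2–B3

Every bag has size at most 2, so the width is 2 − 1 = 1 and tw(G) ≤ 1. Since G has at least one edge (e.g. b–c), it is not an edgeless graph, so tw(G) ≥ 1. Combining the bounds, tw(G) = 1.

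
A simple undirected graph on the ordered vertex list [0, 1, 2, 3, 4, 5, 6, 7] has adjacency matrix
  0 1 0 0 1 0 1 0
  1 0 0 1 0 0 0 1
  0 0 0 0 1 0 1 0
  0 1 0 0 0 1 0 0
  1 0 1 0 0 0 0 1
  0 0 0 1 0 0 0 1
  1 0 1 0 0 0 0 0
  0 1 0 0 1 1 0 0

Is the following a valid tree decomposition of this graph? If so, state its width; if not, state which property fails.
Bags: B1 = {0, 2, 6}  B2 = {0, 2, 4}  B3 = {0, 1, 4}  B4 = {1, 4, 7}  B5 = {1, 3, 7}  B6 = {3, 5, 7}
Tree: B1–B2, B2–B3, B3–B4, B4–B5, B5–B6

Vertex coverage: the bags together contain {0, 1, 2, 3, 4, 5, 6, 7}, the full vertex set. Edge coverage: each edge of G has both endpoints in at least one bag. Running intersection: for every vertex, the bags containing it form a connected subtree. All three properties hold, so this is a valid tree decomposition of width max|bag| − 1 = 2, and hence tw(G) ≤ 2.

Yes; width 2.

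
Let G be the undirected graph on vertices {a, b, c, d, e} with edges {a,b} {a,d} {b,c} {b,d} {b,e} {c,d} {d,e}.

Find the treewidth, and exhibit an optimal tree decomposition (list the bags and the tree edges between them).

Treewidth 2.
One such decomposition:
Bags: B1 = {a, b, d}  B2 = {b, c, d}  B3 = {b, d, e}
Tree: B1–B2, B2–B3

Each bag holds 3 vertices, so the decomposition has width 2, which upper-bounds the treewidth. For the lower bound, the 3 vertices {b, d, e} are pairwise adjacent, and any tree decomposition puts a clique entirely inside one bag — forcing width ≥ 2. Hence tw(G) = 2 exactly.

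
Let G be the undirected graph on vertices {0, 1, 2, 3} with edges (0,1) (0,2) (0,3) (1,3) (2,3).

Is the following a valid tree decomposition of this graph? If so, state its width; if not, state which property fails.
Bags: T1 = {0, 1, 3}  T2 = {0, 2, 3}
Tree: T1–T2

Yes; width 2.

Vertex coverage: the bags together contain {0, 1, 2, 3}, the full vertex set. Edge coverage: each edge of G has both endpoints in at least one bag. Running intersection: for every vertex, the bags containing it form a connected subtree. All three properties hold, so this is a valid tree decomposition of width max|bag| − 1 = 2, and hence tw(G) ≤ 2.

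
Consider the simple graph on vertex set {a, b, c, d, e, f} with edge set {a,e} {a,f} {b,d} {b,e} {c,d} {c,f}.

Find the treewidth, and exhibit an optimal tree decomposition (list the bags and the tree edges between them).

Treewidth 2.
Bags: B1 = {a, e, f}  B2 = {b, e, f}  B3 = {b, d, f}  B4 = {c, d, f}
Tree: B1–B2, B2–B3, B3–B4

Each bag holds 3 vertices, so the decomposition has width 2, which upper-bounds the treewidth. Since f–a–e–b–d–c–f is a cycle in G, G is not acyclic. Forests are exactly the graphs of treewidth ≤ 1, so tw(G) ≥ 2. Combining the bounds, tw(G) = 2.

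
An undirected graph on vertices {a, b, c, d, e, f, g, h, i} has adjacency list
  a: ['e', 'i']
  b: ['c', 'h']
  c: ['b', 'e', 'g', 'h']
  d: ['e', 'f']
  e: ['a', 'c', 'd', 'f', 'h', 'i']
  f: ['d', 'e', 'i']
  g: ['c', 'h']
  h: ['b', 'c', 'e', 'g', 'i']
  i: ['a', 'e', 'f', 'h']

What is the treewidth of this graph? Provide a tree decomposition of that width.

Treewidth 2.
One optimal decomposition is:
Bags: B1 = {e, h, i}  B2 = {e, f, i}  B3 = {c, e, h}  B4 = {a, e, i}  B5 = {b, c, h}  B6 = {d, e, f}  B7 = {c, g, h}
Tree: B1–B2, B1–B3, B2–B4, B3–B5, B2–B6, B3–B7

Each bag holds 3 vertices, so the decomposition has width 2, which upper-bounds the treewidth. On the other hand G contains the 3-clique {c, g, h}. A clique must lie in a single bag of any decomposition, so no decomposition can have width below 2. Hence tw(G) = 2 exactly.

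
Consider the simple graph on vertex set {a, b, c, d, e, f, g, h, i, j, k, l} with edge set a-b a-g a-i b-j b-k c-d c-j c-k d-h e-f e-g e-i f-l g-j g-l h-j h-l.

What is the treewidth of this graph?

3

A width-3 tree decomposition is:
Bags: B1 = {c, d, h, k}  B2 = {c, h, j, k}  B3 = {b, h, j, k}  B4 = {b, h, j, l}  B5 = {b, g, j, l}  B6 = {a, b, g, l}  B7 = {a, f, g, l}  B8 = {a, e, f, g}  B9 = {a, e, f, i}
Tree: B1–B2, B2–B3, B3–B4, B4–B5, B5–B6, B6–B7, B7–B8, B8–B9
The largest bag has 4 vertices, giving width 3; this decomposition certifies tw(G) ≤ 3. For the lower bound: the 4 vertex sets {c,d,k}, {h}, {j}, {a,b,g,l} are disjoint, each induces a connected subgraph, and every pair is joined by at least one edge of G. Contracting each set to a single vertex therefore yields K_{4} as a minor, and since treewidth is minor-monotone, tw(G) ≥ tw(K_{4}) = 3. The upper and lower bounds meet at 3, so that is the treewidth.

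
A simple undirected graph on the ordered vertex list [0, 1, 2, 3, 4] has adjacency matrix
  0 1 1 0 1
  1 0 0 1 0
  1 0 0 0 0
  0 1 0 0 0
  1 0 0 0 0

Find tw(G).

A width-1 tree decomposition is:
Bags: B1 = {0, 2}  B2 = {0, 4}  B3 = {0, 1}  B4 = {1, 3}
Tree: B1–B2, B2–B3, B3–B4
The largest bag has 2 vertices, giving width 1; this decomposition certifies tw(G) ≤ 1. G has an edge, so its treewidth is at least 1. Therefore the treewidth is 1.

1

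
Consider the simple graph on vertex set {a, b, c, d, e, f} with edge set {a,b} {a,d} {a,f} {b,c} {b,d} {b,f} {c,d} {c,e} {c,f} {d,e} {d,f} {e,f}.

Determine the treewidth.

3

A width-3 tree decomposition is:
Bags: B1 = {b, c, d, f}  B2 = {c, d, e, f}  B3 = {a, b, d, f}
Tree: B1–B2, B1–B3
Every bag has size at most 4, so the width is 4 − 1 = 3 and tw(G) ≤ 3. For the lower bound, the 4 vertices {c, d, e, f} are pairwise adjacent, and any tree decomposition puts a clique entirely inside one bag — forcing width ≥ 3. Combining the bounds, tw(G) = 3.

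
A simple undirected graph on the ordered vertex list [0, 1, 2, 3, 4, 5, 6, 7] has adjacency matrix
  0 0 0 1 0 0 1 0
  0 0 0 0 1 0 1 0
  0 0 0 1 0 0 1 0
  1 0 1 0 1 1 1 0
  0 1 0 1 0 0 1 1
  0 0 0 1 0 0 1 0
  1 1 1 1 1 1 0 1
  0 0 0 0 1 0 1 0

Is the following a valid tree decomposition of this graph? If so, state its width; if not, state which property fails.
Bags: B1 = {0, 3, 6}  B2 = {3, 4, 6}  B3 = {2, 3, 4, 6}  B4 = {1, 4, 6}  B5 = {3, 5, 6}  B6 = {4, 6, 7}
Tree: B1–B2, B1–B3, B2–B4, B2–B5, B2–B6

A tree decomposition must satisfy three properties: every vertex lies in some bag; for every edge, both endpoints lie together in some bag; and for every vertex, the bags containing it form a connected subtree. Here bags containing vertex 4 are not connected in the tree, so the decomposition is invalid.

No — bags containing vertex 4 are not connected in the tree.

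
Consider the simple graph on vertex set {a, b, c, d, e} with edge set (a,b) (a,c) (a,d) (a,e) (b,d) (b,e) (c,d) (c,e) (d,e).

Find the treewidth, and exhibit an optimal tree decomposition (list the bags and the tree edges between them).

Treewidth 3.
One such decomposition:
Bags: B1 = {a, b, d, e}  B2 = {a, c, d, e}
Tree: B1–B2

The largest bag has 4 vertices, giving width 3; this decomposition certifies tw(G) ≤ 3. Conversely, {a, c, d, e} is a clique of size 4, and the vertices of any clique must share a bag in every tree decomposition; so some bag has ≥ 4 vertices and tw(G) ≥ 3. Hence tw(G) = 3 exactly.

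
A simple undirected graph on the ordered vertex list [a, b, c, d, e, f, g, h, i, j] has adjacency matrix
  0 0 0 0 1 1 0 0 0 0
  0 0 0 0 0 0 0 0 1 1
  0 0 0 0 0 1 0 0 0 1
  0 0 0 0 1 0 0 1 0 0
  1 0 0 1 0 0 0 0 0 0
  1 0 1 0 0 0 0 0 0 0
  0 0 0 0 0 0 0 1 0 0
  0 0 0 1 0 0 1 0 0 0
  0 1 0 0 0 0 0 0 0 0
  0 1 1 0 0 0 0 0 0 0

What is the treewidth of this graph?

1

A width-1 tree decomposition is:
Bags: B1 = {b, i}  B2 = {b, j}  B3 = {c, j}  B4 = {c, f}  B5 = {a, f}  B6 = {a, e}  B7 = {d, e}  B8 = {d, h}  B9 = {g, h}
Tree: B1–B2, B2–B3, B3–B4, B4–B5, B5–B6, B6–B7, B7–B8, B8–B9
Every bag has size at most 2, so the width is 2 − 1 = 1 and tw(G) ≤ 1. Since G has at least one edge (e.g. i–b), it is not an edgeless graph, so tw(G) ≥ 1. The upper and lower bounds meet at 1, so that is the treewidth.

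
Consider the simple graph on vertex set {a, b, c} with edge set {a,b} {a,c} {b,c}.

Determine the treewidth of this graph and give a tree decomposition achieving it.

A single bag containing all 3 vertices is trivially a valid decomposition of width 2. Conversely, {a, b, c} is a clique of size 3, and the vertices of any clique must share a bag in every tree decomposition; so some bag has ≥ 3 vertices and tw(G) ≥ 2. The upper and lower bounds meet at 2, so that is the treewidth.

Treewidth 2.
Bags: B1 = {a, b, c}
Tree: (single bag)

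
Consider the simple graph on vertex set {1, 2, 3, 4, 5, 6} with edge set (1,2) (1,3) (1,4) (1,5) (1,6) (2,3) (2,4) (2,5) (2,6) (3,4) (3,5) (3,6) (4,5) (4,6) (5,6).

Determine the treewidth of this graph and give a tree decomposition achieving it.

A single bag containing all 6 vertices is trivially a valid decomposition of width 5. On the other hand G contains the 6-clique {1, 2, 3, 4, 5, 6}. A clique must lie in a single bag of any decomposition, so no decomposition can have width below 5. Hence tw(G) = 5 exactly.

Treewidth 5.
One optimal decomposition is:
Bags: B1 = {1, 2, 3, 4, 5, 6}
Tree: (single bag)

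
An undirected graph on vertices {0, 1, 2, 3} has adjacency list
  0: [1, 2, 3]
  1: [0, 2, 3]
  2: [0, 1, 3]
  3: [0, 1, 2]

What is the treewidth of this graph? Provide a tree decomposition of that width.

Treewidth 3.
One optimal decomposition is:
Bags: B1 = {0, 1, 2, 3}
Tree: (single bag)

A single bag containing all 4 vertices is trivially a valid decomposition of width 3. Conversely, {0, 1, 2, 3} is a clique of size 4, and the vertices of any clique must share a bag in every tree decomposition; so some bag has ≥ 4 vertices and tw(G) ≥ 3. Combining the bounds, tw(G) = 3.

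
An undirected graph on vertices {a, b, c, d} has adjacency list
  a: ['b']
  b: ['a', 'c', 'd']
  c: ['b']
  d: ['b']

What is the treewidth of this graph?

A width-1 tree decomposition is:
Bags: B1 = {a, b}  B2 = {b, d}  B3 = {b, c}
Tree: B1–B2, B2–B3
The largest bag has 2 vertices, giving width 1; this decomposition certifies tw(G) ≤ 1. Any graph with an edge has treewidth ≥ 1, and G has the edge b–a. Combining the bounds, tw(G) = 1.

1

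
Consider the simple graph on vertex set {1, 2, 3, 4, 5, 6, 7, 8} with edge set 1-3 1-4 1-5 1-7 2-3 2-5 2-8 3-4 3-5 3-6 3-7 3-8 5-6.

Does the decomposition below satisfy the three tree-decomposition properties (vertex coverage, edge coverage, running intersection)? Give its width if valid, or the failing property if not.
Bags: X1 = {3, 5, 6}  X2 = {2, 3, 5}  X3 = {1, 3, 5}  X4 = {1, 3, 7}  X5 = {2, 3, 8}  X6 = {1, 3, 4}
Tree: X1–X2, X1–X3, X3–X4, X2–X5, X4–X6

Yes; width 2.

Vertex coverage: the bags together contain {1, 2, 3, 4, 5, 6, 7, 8}, the full vertex set. Edge coverage: each edge of G has both endpoints in at least one bag. Running intersection: for every vertex, the bags containing it form a connected subtree. All three properties hold, so this is a valid tree decomposition of width max|bag| − 1 = 2, and hence tw(G) ≤ 2.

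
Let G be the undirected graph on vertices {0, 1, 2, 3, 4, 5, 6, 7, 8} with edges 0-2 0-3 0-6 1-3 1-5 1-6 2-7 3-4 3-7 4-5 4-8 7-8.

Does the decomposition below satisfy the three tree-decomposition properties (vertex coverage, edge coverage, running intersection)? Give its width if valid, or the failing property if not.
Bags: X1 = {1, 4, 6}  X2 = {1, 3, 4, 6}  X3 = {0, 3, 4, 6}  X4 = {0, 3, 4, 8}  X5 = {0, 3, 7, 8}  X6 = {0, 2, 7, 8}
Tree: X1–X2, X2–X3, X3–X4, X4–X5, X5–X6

No — vertex 5 appears in no bag.

A tree decomposition must satisfy three properties: every vertex lies in some bag; for every edge, both endpoints lie together in some bag; and for every vertex, the bags containing it form a connected subtree. Here vertex 5 appears in no bag, so the decomposition is invalid.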